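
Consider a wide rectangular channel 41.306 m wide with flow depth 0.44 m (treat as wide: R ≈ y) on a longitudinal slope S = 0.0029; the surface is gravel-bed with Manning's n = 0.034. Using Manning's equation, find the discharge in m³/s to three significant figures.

16.7 m³/s

A = b·y = 41.306 × 0.44 = 18.17 m²
Wide channel: R ≈ y = 0.44 m
Q = (1/n)·A·R^(2/3)·S^(1/2) = (1/0.034) × 18.17 × 0.4400^(2/3) × 0.0029^(1/2) = 16.65 m³/s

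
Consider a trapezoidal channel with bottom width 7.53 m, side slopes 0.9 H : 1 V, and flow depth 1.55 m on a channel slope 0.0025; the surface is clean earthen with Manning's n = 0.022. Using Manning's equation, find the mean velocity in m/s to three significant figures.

2.54 m/s

A = (b + z·y)·y = (7.53 + 0.9×1.55)×1.55 = 13.83 m²
P = b + 2y√(1+z²) = 7.53 + 2×1.55×√(1+0.9²) = 11.70 m
R = A/P = 13.83/11.70 = 1.182 m
Q = (1/n)·A·R^(2/3)·S^(1/2) = (1/0.022) × 13.83 × 1.182^(2/3) × 0.0025^(1/2) = 35.15 m³/s
V = Q/A = 35.15/13.83 = 2.541 m/s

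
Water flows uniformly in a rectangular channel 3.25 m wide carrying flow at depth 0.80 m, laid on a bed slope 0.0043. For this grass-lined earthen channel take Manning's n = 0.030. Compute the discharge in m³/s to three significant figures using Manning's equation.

A = b·y = 3.25 × 0.80 = 2.600 m²
P = b + 2y = 3.25 + 2×0.80 = 4.850 m
R = A/P = 2.600/4.850 = 0.5361 m
Q = (1/n)·A·R^(2/3)·S^(1/2) = (1/0.030) × 2.600 × 0.5361^(2/3) × 0.0043^(1/2) = 3.750 m³/s

3.75 m³/s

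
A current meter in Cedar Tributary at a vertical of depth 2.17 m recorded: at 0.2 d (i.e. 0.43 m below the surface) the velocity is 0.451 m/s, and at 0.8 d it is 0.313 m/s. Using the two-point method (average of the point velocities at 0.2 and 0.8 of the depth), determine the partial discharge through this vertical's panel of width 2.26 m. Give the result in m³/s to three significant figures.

v̄ = (0.451 + 0.313) / 2 = 0.3820 m/s
q = v̄ × d × w = 0.3820 × 2.17 × 2.26 = 1.873 m³/s

1.87 m³/s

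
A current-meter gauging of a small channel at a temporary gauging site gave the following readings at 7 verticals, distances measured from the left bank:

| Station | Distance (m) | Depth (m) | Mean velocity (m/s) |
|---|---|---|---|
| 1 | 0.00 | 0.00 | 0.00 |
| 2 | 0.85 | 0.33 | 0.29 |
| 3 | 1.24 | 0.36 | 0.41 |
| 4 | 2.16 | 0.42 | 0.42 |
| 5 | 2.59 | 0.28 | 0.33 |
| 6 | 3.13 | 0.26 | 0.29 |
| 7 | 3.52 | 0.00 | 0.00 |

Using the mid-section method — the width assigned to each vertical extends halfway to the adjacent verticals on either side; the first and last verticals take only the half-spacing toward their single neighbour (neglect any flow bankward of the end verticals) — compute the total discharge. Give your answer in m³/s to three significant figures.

0.355 m³/s

w_2 = (1.24 − 0.00)/2 = 0.62 m; q_2 = 0.29 × 0.33 × 0.62 = 0.05933 m³/s
w_3 = (2.16 − 0.85)/2 = 0.655 m; q_3 = 0.41 × 0.36 × 0.655 = 0.09668 m³/s
w_4 = (2.59 − 1.24)/2 = 0.675 m; q_4 = 0.42 × 0.42 × 0.675 = 0.1191 m³/s
w_5 = (3.13 − 2.16)/2 = 0.485 m; q_5 = 0.33 × 0.28 × 0.485 = 0.04481 m³/s
w_6 = (3.52 − 2.59)/2 = 0.465 m; q_6 = 0.29 × 0.26 × 0.465 = 0.03506 m³/s
Stations 1, 7 contribute zero (depth or velocity is 0).
Q = Σ qᵢ = 0.3550 m³/s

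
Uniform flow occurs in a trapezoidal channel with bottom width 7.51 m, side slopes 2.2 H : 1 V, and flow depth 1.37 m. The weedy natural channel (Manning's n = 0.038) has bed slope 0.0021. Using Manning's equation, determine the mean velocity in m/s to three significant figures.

A = (b + z·y)·y = (7.51 + 2.2×1.37)×1.37 = 14.42 m²
P = b + 2y√(1+z²) = 7.51 + 2×1.37×√(1+2.2²) = 14.13 m
R = A/P = 14.42/14.13 = 1.020 m
Q = (1/n)·A·R^(2/3)·S^(1/2) = (1/0.038) × 14.42 × 1.020^(2/3) × 0.0021^(1/2) = 17.62 m³/s
V = Q/A = 17.62/14.42 = 1.222 m/s

1.22 m/s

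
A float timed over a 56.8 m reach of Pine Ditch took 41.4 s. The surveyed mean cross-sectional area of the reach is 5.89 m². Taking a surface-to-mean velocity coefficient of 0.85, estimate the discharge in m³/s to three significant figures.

v_surface = L / t̄ = 56.8 / 41.4 = 1.372 m/s
v_mean = 0.85 × 1.372 = 1.166 m/s
Q = A × v_mean = 5.89 × 1.166 = 6.869 m³/s

6.87 m³/s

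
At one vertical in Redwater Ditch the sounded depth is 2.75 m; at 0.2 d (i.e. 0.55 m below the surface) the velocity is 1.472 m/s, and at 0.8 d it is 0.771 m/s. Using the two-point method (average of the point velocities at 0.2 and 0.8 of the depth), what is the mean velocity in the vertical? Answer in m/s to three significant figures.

v̄ = (1.472 + 0.771) / 2 = 1.122 m/s

1.12 m/s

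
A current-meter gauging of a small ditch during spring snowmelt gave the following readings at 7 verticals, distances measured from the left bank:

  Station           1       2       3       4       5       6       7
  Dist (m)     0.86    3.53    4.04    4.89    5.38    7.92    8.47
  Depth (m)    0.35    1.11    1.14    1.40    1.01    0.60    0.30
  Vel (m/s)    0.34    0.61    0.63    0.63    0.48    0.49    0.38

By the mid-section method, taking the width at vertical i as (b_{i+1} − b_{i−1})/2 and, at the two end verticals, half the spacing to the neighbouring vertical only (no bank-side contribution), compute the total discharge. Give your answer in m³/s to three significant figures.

3.53 m³/s

w_1 = (3.53 − 0.86)/2 = 1.335 m; q_1 = 0.34 × 0.35 × 1.335 = 0.1589 m³/s
w_2 = (4.04 − 0.86)/2 = 1.59 m; q_2 = 0.61 × 1.11 × 1.59 = 1.077 m³/s
w_3 = (4.89 − 3.53)/2 = 0.68 m; q_3 = 0.63 × 1.14 × 0.68 = 0.4884 m³/s
w_4 = (5.38 − 4.04)/2 = 0.67 m; q_4 = 0.63 × 1.40 × 0.67 = 0.5909 m³/s
w_5 = (7.92 − 4.89)/2 = 1.515 m; q_5 = 0.48 × 1.01 × 1.515 = 0.7345 m³/s
w_6 = (8.47 − 5.38)/2 = 1.545 m; q_6 = 0.49 × 0.60 × 1.545 = 0.4542 m³/s
w_7 = (8.47 − 7.92)/2 = 0.275 m; q_7 = 0.38 × 0.30 × 0.275 = 0.03135 m³/s
Q = Σ qᵢ = 3.535 m³/s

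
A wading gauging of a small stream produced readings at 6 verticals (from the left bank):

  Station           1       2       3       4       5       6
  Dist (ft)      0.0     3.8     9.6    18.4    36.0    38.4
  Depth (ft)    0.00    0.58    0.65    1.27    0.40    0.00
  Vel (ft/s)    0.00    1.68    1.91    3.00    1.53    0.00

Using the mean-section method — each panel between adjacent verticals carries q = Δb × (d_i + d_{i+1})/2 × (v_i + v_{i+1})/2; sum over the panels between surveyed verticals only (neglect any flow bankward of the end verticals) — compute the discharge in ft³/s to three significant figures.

Panel 1-2: Δb = 3.8 ft, d̄ = (0.00+0.58)/2 = 0.29, v̄ = (0.00+1.68)/2 = 0.84 → q = 3.8×0.29×0.84 = 0.9257 ft³/s
Panel 2-3: Δb = 5.8 ft, d̄ = (0.58+0.65)/2 = 0.615, v̄ = (1.68+1.91)/2 = 1.795 → q = 5.8×0.615×1.795 = 6.403 ft³/s
Panel 3-4: Δb = 8.8 ft, d̄ = (0.65+1.27)/2 = 0.96, v̄ = (1.91+3.00)/2 = 2.455 → q = 8.8×0.96×2.455 = 20.74 ft³/s
Panel 4-5: Δb = 17.6 ft, d̄ = (1.27+0.40)/2 = 0.835, v̄ = (3.00+1.53)/2 = 2.265 → q = 17.6×0.835×2.265 = 33.29 ft³/s
Panel 5-6: Δb = 2.4 ft, d̄ = (0.40+0.00)/2 = 0.2, v̄ = (1.53+0.00)/2 = 0.765 → q = 2.4×0.2×0.765 = 0.3672 ft³/s
Q = Σ q = 61.72 ft³/s

61.7 ft³/s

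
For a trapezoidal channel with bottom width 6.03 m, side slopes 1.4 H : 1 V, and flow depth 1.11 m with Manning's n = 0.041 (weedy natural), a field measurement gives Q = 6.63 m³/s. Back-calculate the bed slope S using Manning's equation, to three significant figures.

A = (b + z·y)·y = (6.03 + 1.4×1.11)×1.11 = 8.418 m²
P = b + 2y√(1+z²) = 6.03 + 2×1.11×√(1+1.4²) = 9.849 m
R = A/P = 8.418/9.849 = 0.8547 m
S = (Q·n / (1·A·R^(2/3)))² = (6.63×0.041 / (1×8.418×0.9006))² = 0.001285

0.00129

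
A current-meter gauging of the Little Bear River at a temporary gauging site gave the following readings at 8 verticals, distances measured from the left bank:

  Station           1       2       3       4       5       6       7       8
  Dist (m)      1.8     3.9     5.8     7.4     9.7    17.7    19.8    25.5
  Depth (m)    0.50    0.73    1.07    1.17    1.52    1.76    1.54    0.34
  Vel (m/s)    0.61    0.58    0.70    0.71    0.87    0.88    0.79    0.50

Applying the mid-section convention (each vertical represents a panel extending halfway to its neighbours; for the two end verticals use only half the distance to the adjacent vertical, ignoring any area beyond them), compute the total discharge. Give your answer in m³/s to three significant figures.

w_1 = (3.9 − 1.8)/2 = 1.05 m; q_1 = 0.61 × 0.50 × 1.05 = 0.3203 m³/s
w_2 = (5.8 − 1.8)/2 = 2 m; q_2 = 0.58 × 0.73 × 2 = 0.8468 m³/s
w_3 = (7.4 − 3.9)/2 = 1.75 m; q_3 = 0.70 × 1.07 × 1.75 = 1.311 m³/s
w_4 = (9.7 − 5.8)/2 = 1.95 m; q_4 = 0.71 × 1.17 × 1.95 = 1.620 m³/s
w_5 = (17.7 − 7.4)/2 = 5.15 m; q_5 = 0.87 × 1.52 × 5.15 = 6.810 m³/s
w_6 = (19.8 − 9.7)/2 = 5.05 m; q_6 = 0.88 × 1.76 × 5.05 = 7.821 m³/s
w_7 = (25.5 − 17.7)/2 = 3.9 m; q_7 = 0.79 × 1.54 × 3.9 = 4.745 m³/s
w_8 = (25.5 − 19.8)/2 = 2.85 m; q_8 = 0.50 × 0.34 × 2.85 = 0.4845 m³/s
Q = Σ qᵢ = 23.96 m³/s

24.0 m³/s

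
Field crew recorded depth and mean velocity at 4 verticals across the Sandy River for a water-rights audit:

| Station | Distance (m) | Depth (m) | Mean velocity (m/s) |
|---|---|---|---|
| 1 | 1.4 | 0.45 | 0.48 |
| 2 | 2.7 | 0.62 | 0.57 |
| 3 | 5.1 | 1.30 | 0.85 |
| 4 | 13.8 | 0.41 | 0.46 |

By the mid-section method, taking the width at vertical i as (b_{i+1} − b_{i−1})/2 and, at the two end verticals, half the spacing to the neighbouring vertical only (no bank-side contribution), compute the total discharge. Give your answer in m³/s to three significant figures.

w_1 = (2.7 − 1.4)/2 = 0.65 m; q_1 = 0.48 × 0.45 × 0.65 = 0.1404 m³/s
w_2 = (5.1 − 1.4)/2 = 1.85 m; q_2 = 0.57 × 0.62 × 1.85 = 0.6538 m³/s
w_3 = (13.8 − 2.7)/2 = 5.55 m; q_3 = 0.85 × 1.30 × 5.55 = 6.133 m³/s
w_4 = (13.8 − 5.1)/2 = 4.35 m; q_4 = 0.46 × 0.41 × 4.35 = 0.8204 m³/s
Q = Σ qᵢ = 7.747 m³/s

7.75 m³/s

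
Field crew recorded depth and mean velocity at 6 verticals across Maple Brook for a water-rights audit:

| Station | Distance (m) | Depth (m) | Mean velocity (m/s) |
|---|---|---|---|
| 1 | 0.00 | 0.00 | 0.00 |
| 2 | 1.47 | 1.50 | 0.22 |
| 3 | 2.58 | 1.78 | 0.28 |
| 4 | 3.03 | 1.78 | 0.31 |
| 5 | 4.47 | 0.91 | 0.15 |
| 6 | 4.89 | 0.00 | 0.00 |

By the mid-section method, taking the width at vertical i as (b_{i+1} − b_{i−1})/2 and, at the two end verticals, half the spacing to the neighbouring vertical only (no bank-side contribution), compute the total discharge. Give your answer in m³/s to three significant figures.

1.46 m³/s

w_2 = (2.58 − 0.00)/2 = 1.29 m; q_2 = 0.22 × 1.50 × 1.29 = 0.4257 m³/s
w_3 = (3.03 − 1.47)/2 = 0.78 m; q_3 = 0.28 × 1.78 × 0.78 = 0.3888 m³/s
w_4 = (4.47 − 2.58)/2 = 0.945 m; q_4 = 0.31 × 1.78 × 0.945 = 0.5215 m³/s
w_5 = (4.89 − 3.03)/2 = 0.93 m; q_5 = 0.15 × 0.91 × 0.93 = 0.1269 m³/s
Stations 1, 6 contribute zero (depth or velocity is 0).
Q = Σ qᵢ = 1.463 m³/s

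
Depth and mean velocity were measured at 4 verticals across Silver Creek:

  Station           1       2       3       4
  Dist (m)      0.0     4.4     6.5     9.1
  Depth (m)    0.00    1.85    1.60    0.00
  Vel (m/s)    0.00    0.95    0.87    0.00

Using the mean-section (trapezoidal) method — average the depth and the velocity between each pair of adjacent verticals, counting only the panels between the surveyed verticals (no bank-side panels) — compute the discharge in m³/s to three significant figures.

Panel 1-2: Δb = 4.4 m, d̄ = (0.00+1.85)/2 = 0.925, v̄ = (0.00+0.95)/2 = 0.475 → q = 4.4×0.925×0.475 = 1.933 m³/s
Panel 2-3: Δb = 2.1 m, d̄ = (1.85+1.60)/2 = 1.725, v̄ = (0.95+0.87)/2 = 0.91 → q = 2.1×1.725×0.91 = 3.296 m³/s
Panel 3-4: Δb = 2.6 m, d̄ = (1.60+0.00)/2 = 0.8, v̄ = (0.87+0.00)/2 = 0.435 → q = 2.6×0.8×0.435 = 0.9048 m³/s
Q = Σ q = 6.135 m³/s

6.13 m³/s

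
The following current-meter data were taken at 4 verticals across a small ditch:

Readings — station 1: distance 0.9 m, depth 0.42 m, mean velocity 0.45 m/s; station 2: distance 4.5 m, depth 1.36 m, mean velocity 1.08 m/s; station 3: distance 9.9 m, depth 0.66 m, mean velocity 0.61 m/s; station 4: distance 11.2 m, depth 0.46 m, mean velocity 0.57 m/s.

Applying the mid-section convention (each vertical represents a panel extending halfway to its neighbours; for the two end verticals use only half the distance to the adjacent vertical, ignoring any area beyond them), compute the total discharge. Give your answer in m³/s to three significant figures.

8.47 m³/s

w_1 = (4.5 − 0.9)/2 = 1.8 m; q_1 = 0.45 × 0.42 × 1.8 = 0.3402 m³/s
w_2 = (9.9 − 0.9)/2 = 4.5 m; q_2 = 1.08 × 1.36 × 4.5 = 6.610 m³/s
w_3 = (11.2 − 4.5)/2 = 3.35 m; q_3 = 0.61 × 0.66 × 3.35 = 1.349 m³/s
w_4 = (11.2 − 9.9)/2 = 0.65 m; q_4 = 0.57 × 0.46 × 0.65 = 0.1704 m³/s
Q = Σ qᵢ = 8.469 m³/s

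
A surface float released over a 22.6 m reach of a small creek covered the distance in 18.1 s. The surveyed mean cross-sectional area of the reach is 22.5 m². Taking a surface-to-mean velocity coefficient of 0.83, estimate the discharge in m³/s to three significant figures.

v_surface = L / t̄ = 22.6 / 18.1 = 1.249 m/s
v_mean = 0.83 × 1.249 = 1.036 m/s
Q = A × v_mean = 22.5 × 1.036 = 23.32 m³/s

23.3 m³/s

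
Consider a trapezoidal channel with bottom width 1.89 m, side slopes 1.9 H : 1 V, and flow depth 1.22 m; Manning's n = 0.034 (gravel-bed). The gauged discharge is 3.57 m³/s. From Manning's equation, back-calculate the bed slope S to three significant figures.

A = (b + z·y)·y = (1.89 + 1.9×1.22)×1.22 = 5.134 m²
P = b + 2y√(1+z²) = 1.89 + 2×1.22×√(1+1.9²) = 7.129 m
R = A/P = 5.134/7.129 = 0.7201 m
S = (Q·n / (1·A·R^(2/3)))² = (3.57×0.034 / (1×5.134×0.8034))² = 0.0008660

0.000866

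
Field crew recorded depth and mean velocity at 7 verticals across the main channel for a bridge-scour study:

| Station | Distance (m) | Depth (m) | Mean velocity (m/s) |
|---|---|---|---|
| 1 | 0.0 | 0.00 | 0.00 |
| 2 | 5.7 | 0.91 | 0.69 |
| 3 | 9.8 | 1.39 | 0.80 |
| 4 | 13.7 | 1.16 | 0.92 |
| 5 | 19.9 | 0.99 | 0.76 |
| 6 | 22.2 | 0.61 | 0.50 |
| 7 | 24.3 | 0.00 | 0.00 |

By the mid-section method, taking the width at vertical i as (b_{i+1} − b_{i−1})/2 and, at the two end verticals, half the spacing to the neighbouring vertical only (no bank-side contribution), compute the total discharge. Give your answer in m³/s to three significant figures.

w_2 = (9.8 − 0.0)/2 = 4.9 m; q_2 = 0.69 × 0.91 × 4.9 = 3.077 m³/s
w_3 = (13.7 − 5.7)/2 = 4 m; q_3 = 0.80 × 1.39 × 4 = 4.448 m³/s
w_4 = (19.9 − 9.8)/2 = 5.05 m; q_4 = 0.92 × 1.16 × 5.05 = 5.389 m³/s
w_5 = (22.2 − 13.7)/2 = 4.25 m; q_5 = 0.76 × 0.99 × 4.25 = 3.198 m³/s
w_6 = (24.3 − 19.9)/2 = 2.2 m; q_6 = 0.50 × 0.61 × 2.2 = 0.6710 m³/s
Stations 1, 7 contribute zero (depth or velocity is 0).
Q = Σ qᵢ = 16.78 m³/s

16.8 m³/s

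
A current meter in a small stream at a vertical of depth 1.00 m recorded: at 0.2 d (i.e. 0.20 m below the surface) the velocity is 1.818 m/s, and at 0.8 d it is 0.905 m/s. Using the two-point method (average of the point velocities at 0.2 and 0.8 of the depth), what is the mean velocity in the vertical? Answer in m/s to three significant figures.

1.36 m/s

v̄ = (1.818 + 0.905) / 2 = 1.362 m/s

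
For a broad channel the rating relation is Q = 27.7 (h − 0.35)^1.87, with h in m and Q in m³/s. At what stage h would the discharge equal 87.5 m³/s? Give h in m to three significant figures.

h − h₀ = (Q/C)^(1/b) = (87.5/27.7)^(1/1.87) = 1.850 m
h = 0.35 + 1.850 = 2.200 m

2.20 m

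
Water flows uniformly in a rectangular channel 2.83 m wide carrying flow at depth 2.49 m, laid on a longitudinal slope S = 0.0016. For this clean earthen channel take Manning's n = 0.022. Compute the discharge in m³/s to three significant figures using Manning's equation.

A = b·y = 2.83 × 2.49 = 7.047 m²
P = b + 2y = 2.83 + 2×2.49 = 7.810 m
R = A/P = 7.047/7.810 = 0.9023 m
Q = (1/n)·A·R^(2/3)·S^(1/2) = (1/0.022) × 7.047 × 0.9023^(2/3) × 0.0016^(1/2) = 11.96 m³/s

12.0 m³/s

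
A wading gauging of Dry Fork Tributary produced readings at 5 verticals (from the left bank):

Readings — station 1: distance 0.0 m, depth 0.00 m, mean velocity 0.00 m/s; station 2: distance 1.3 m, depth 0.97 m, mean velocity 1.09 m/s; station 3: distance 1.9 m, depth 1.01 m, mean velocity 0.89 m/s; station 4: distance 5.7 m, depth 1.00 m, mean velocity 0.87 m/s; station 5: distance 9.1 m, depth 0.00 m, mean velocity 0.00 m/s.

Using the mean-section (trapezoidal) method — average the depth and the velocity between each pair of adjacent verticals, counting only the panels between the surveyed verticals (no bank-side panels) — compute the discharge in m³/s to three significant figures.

Panel 1-2: Δb = 1.3 m, d̄ = (0.00+0.97)/2 = 0.485, v̄ = (0.00+1.09)/2 = 0.545 → q = 1.3×0.485×0.545 = 0.3436 m³/s
Panel 2-3: Δb = 0.6 m, d̄ = (0.97+1.01)/2 = 0.99, v̄ = (1.09+0.89)/2 = 0.99 → q = 0.6×0.99×0.99 = 0.5881 m³/s
Panel 3-4: Δb = 3.8 m, d̄ = (1.01+1.00)/2 = 1.005, v̄ = (0.89+0.87)/2 = 0.88 → q = 3.8×1.005×0.88 = 3.361 m³/s
Panel 4-5: Δb = 3.4 m, d̄ = (1.00+0.00)/2 = 0.5, v̄ = (0.87+0.00)/2 = 0.435 → q = 3.4×0.5×0.435 = 0.7395 m³/s
Q = Σ q = 5.032 m³/s

5.03 m³/s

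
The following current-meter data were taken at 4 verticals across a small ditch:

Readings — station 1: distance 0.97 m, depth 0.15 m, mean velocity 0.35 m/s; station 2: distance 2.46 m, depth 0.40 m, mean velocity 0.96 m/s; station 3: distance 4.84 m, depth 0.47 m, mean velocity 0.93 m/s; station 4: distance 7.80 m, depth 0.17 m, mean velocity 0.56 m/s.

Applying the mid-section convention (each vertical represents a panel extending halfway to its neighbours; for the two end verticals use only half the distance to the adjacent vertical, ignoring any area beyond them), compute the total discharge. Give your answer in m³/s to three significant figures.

w_1 = (2.46 − 0.97)/2 = 0.745 m; q_1 = 0.35 × 0.15 × 0.745 = 0.03911 m³/s
w_2 = (4.84 − 0.97)/2 = 1.935 m; q_2 = 0.96 × 0.40 × 1.935 = 0.7430 m³/s
w_3 = (7.80 − 2.46)/2 = 2.67 m; q_3 = 0.93 × 0.47 × 2.67 = 1.167 m³/s
w_4 = (7.80 − 4.84)/2 = 1.48 m; q_4 = 0.56 × 0.17 × 1.48 = 0.1409 m³/s
Q = Σ qᵢ = 2.090 m³/s

2.09 m³/s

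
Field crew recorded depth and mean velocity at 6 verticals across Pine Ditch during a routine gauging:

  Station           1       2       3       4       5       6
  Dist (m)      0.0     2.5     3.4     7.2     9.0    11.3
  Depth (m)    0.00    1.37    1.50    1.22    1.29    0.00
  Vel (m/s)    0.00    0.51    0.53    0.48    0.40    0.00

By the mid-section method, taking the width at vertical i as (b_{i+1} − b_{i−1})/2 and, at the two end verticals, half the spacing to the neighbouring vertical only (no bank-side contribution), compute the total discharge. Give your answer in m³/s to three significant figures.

5.75 m³/s

w_2 = (3.4 − 0.0)/2 = 1.7 m; q_2 = 0.51 × 1.37 × 1.7 = 1.188 m³/s
w_3 = (7.2 − 2.5)/2 = 2.35 m; q_3 = 0.53 × 1.50 × 2.35 = 1.868 m³/s
w_4 = (9.0 − 3.4)/2 = 2.8 m; q_4 = 0.48 × 1.22 × 2.8 = 1.640 m³/s
w_5 = (11.3 − 7.2)/2 = 2.05 m; q_5 = 0.40 × 1.29 × 2.05 = 1.058 m³/s
Stations 1, 6 contribute zero (depth or velocity is 0).
Q = Σ qᵢ = 5.754 m³/s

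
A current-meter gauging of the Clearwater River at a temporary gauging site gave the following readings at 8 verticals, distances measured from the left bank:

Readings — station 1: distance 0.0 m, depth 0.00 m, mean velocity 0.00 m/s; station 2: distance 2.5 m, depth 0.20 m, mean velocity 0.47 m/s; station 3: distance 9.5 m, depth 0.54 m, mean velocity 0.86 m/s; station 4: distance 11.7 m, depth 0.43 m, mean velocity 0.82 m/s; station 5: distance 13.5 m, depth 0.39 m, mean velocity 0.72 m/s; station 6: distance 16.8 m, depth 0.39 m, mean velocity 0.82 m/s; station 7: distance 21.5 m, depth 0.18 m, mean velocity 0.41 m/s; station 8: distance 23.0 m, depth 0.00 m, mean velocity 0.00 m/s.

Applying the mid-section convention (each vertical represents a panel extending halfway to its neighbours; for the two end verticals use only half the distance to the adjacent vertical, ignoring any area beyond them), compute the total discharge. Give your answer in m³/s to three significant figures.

w_2 = (9.5 − 0.0)/2 = 4.75 m; q_2 = 0.47 × 0.20 × 4.75 = 0.4465 m³/s
w_3 = (11.7 − 2.5)/2 = 4.6 m; q_3 = 0.86 × 0.54 × 4.6 = 2.136 m³/s
w_4 = (13.5 − 9.5)/2 = 2 m; q_4 = 0.82 × 0.43 × 2 = 0.7052 m³/s
w_5 = (16.8 − 11.7)/2 = 2.55 m; q_5 = 0.72 × 0.39 × 2.55 = 0.7160 m³/s
w_6 = (21.5 − 13.5)/2 = 4 m; q_6 = 0.82 × 0.39 × 4 = 1.279 m³/s
w_7 = (23.0 − 16.8)/2 = 3.1 m; q_7 = 0.41 × 0.18 × 3.1 = 0.2288 m³/s
Stations 1, 8 contribute zero (depth or velocity is 0).
Q = Σ qᵢ = 5.512 m³/s

5.51 m³/s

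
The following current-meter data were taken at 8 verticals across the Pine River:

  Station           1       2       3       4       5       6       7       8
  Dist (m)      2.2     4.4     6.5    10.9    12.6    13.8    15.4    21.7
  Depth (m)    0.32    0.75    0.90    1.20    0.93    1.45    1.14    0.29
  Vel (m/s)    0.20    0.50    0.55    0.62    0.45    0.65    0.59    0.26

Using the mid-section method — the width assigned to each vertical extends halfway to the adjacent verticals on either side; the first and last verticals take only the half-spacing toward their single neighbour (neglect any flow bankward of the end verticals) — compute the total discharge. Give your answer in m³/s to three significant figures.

w_1 = (4.4 − 2.2)/2 = 1.1 m; q_1 = 0.20 × 0.32 × 1.1 = 0.07040 m³/s
w_2 = (6.5 − 2.2)/2 = 2.15 m; q_2 = 0.50 × 0.75 × 2.15 = 0.8063 m³/s
w_3 = (10.9 − 4.4)/2 = 3.25 m; q_3 = 0.55 × 0.90 × 3.25 = 1.609 m³/s
w_4 = (12.6 − 6.5)/2 = 3.05 m; q_4 = 0.62 × 1.20 × 3.05 = 2.269 m³/s
w_5 = (13.8 − 10.9)/2 = 1.45 m; q_5 = 0.45 × 0.93 × 1.45 = 0.6068 m³/s
w_6 = (15.4 − 12.6)/2 = 1.4 m; q_6 = 0.65 × 1.45 × 1.4 = 1.320 m³/s
w_7 = (21.7 − 13.8)/2 = 3.95 m; q_7 = 0.59 × 1.14 × 3.95 = 2.657 m³/s
w_8 = (21.7 − 15.4)/2 = 3.15 m; q_8 = 0.26 × 0.29 × 3.15 = 0.2375 m³/s
Q = Σ qᵢ = 9.575 m³/s

9.58 m³/s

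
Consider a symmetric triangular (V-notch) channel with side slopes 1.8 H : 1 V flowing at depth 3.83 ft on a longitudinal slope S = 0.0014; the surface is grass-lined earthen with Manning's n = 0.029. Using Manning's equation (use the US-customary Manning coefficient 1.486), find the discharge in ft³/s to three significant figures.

A = z·y² = 1.8×3.83² = 26.40 ft²
P = 2y√(1+z²) = 2×3.83×√(1+1.8²) = 15.77 ft
R = A/P = 26.40/15.77 = 1.674 ft
Q = (1.486/n)·A·R^(2/3)·S^(1/2) = (1.486/0.029) × 26.40 × 1.674^(2/3) × 0.0014^(1/2) = 71.37 ft³/s

71.4 ft³/s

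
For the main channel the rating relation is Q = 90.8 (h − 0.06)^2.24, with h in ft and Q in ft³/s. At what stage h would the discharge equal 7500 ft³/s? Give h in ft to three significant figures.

7.23 ft

h − h₀ = (Q/C)^(1/b) = (7500/90.8)^(1/2.24) = 7.175 ft
h = 0.06 + 7.175 = 7.235 ft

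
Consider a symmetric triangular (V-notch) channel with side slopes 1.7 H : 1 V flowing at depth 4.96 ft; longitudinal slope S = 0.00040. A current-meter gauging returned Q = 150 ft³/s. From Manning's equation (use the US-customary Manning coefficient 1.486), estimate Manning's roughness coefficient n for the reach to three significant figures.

A = z·y² = 1.7×4.96² = 41.82 ft²
P = 2y√(1+z²) = 2×4.96×√(1+1.7²) = 19.57 ft
R = A/P = 41.82/19.57 = 2.138 ft
n = (1.486/Q)·A·R^(2/3)·S^(1/2) = (1.486/150) × 41.82 × 1.659 × 0.02000 = 0.01375

0.0138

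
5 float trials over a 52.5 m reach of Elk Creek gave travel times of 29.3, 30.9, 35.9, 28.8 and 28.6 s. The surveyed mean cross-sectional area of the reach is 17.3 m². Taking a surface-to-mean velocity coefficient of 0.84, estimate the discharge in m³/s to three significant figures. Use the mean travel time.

t̄ = (29.3 + 30.9 + 35.9 + 28.8 + 28.6) / 5 = 30.7 s
v_surface = L / t̄ = 52.5 / 30.7 = 1.710 m/s
v_mean = 0.84 × 1.710 = 1.436 m/s
Q = A × v_mean = 17.3 × 1.436 = 24.85 m³/s

24.9 m³/s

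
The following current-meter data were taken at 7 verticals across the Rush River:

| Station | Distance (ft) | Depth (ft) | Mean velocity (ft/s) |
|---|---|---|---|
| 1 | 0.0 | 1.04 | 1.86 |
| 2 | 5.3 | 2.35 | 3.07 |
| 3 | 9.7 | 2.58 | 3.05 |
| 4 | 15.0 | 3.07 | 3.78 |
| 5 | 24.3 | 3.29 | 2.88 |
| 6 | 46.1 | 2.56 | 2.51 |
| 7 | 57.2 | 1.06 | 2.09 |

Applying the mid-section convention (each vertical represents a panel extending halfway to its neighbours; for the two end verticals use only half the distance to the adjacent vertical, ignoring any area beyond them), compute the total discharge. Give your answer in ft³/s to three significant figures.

428 ft³/s

w_1 = (5.3 − 0.0)/2 = 2.65 ft; q_1 = 1.86 × 1.04 × 2.65 = 5.126 ft³/s
w_2 = (9.7 − 0.0)/2 = 4.85 ft; q_2 = 3.07 × 2.35 × 4.85 = 34.99 ft³/s
w_3 = (15.0 − 5.3)/2 = 4.85 ft; q_3 = 3.05 × 2.58 × 4.85 = 38.16 ft³/s
w_4 = (24.3 − 9.7)/2 = 7.3 ft; q_4 = 3.78 × 3.07 × 7.3 = 84.71 ft³/s
w_5 = (46.1 − 15.0)/2 = 15.55 ft; q_5 = 2.88 × 3.29 × 15.55 = 147.3 ft³/s
w_6 = (57.2 − 24.3)/2 = 16.45 ft; q_6 = 2.51 × 2.56 × 16.45 = 105.7 ft³/s
w_7 = (57.2 − 46.1)/2 = 5.55 ft; q_7 = 2.09 × 1.06 × 5.55 = 12.30 ft³/s
Q = Σ qᵢ = 428.3 ft³/s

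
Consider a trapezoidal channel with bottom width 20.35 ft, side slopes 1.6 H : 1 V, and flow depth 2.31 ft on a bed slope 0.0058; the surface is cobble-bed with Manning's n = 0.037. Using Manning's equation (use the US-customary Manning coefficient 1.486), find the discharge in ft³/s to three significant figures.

A = (b + z·y)·y = (20.35 + 1.6×2.31)×2.31 = 55.55 ft²
P = b + 2y√(1+z²) = 20.35 + 2×2.31×√(1+1.6²) = 29.07 ft
R = A/P = 55.55/29.07 = 1.911 ft
Q = (1.486/n)·A·R^(2/3)·S^(1/2) = (1.486/0.037) × 55.55 × 1.911^(2/3) × 0.0058^(1/2) = 261.6 ft³/s

262 ft³/s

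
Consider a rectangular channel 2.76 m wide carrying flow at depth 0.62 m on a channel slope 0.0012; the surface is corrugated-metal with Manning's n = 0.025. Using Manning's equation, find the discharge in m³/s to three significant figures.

A = b·y = 2.76 × 0.62 = 1.711 m²
P = b + 2y = 2.76 + 2×0.62 = 4.000 m
R = A/P = 1.711/4.000 = 0.4278 m
Q = (1/n)·A·R^(2/3)·S^(1/2) = (1/0.025) × 1.711 × 0.4278^(2/3) × 0.0012^(1/2) = 1.346 m³/s

1.35 m³/s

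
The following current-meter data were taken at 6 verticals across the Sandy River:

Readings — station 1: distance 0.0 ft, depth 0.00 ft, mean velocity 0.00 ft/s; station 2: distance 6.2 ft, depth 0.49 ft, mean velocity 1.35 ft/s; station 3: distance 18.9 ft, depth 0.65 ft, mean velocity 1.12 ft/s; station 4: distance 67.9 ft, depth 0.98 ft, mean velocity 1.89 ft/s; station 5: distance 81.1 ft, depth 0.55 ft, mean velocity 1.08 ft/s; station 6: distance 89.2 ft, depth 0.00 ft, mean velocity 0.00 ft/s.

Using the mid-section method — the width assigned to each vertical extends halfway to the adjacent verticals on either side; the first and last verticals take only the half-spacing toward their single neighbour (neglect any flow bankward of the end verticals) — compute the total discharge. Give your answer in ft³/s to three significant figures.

92.6 ft³/s

w_2 = (18.9 − 0.0)/2 = 9.45 ft; q_2 = 1.35 × 0.49 × 9.45 = 6.251 ft³/s
w_3 = (67.9 − 6.2)/2 = 30.85 ft; q_3 = 1.12 × 0.65 × 30.85 = 22.46 ft³/s
w_4 = (81.1 − 18.9)/2 = 31.1 ft; q_4 = 1.89 × 0.98 × 31.1 = 57.60 ft³/s
w_5 = (89.2 − 67.9)/2 = 10.65 ft; q_5 = 1.08 × 0.55 × 10.65 = 6.326 ft³/s
Stations 1, 6 contribute zero (depth or velocity is 0).
Q = Σ qᵢ = 92.64 ft³/s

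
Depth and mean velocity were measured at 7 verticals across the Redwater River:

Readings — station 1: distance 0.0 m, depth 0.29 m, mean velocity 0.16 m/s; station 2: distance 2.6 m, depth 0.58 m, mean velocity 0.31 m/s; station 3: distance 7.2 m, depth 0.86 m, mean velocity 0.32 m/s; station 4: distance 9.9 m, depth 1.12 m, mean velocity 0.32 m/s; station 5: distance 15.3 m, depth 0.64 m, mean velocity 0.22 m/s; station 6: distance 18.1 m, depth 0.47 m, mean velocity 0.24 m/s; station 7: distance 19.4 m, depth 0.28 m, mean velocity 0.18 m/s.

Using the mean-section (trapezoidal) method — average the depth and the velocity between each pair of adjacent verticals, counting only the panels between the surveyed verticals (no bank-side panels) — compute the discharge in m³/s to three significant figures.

3.91 m³/s

Panel 1-2: Δb = 2.6 m, d̄ = (0.29+0.58)/2 = 0.435, v̄ = (0.16+0.31)/2 = 0.235 → q = 2.6×0.435×0.235 = 0.2658 m³/s
Panel 2-3: Δb = 4.6 m, d̄ = (0.58+0.86)/2 = 0.72, v̄ = (0.31+0.32)/2 = 0.315 → q = 4.6×0.72×0.315 = 1.043 m³/s
Panel 3-4: Δb = 2.7 m, d̄ = (0.86+1.12)/2 = 0.99, v̄ = (0.32+0.32)/2 = 0.32 → q = 2.7×0.99×0.32 = 0.8554 m³/s
Panel 4-5: Δb = 5.4 m, d̄ = (1.12+0.64)/2 = 0.88, v̄ = (0.32+0.22)/2 = 0.27 → q = 5.4×0.88×0.27 = 1.283 m³/s
Panel 5-6: Δb = 2.8 m, d̄ = (0.64+0.47)/2 = 0.555, v̄ = (0.22+0.24)/2 = 0.23 → q = 2.8×0.555×0.23 = 0.3574 m³/s
Panel 6-7: Δb = 1.3 m, d̄ = (0.47+0.28)/2 = 0.375, v̄ = (0.24+0.18)/2 = 0.21 → q = 1.3×0.375×0.21 = 0.1024 m³/s
Q = Σ q = 3.907 m³/s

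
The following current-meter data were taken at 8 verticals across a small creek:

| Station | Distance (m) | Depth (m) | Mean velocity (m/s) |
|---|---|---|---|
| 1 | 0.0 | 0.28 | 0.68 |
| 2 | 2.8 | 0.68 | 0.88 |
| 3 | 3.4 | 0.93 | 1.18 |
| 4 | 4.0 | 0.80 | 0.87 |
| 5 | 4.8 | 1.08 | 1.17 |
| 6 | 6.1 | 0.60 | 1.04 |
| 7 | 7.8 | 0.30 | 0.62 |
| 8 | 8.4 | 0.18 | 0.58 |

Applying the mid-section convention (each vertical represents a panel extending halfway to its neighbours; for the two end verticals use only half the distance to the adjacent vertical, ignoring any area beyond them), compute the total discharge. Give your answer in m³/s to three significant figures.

w_1 = (2.8 − 0.0)/2 = 1.4 m; q_1 = 0.68 × 0.28 × 1.4 = 0.2666 m³/s
w_2 = (3.4 − 0.0)/2 = 1.7 m; q_2 = 0.88 × 0.68 × 1.7 = 1.017 m³/s
w_3 = (4.0 − 2.8)/2 = 0.6 m; q_3 = 1.18 × 0.93 × 0.6 = 0.6584 m³/s
w_4 = (4.8 − 3.4)/2 = 0.7 m; q_4 = 0.87 × 0.80 × 0.7 = 0.4872 m³/s
w_5 = (6.1 − 4.0)/2 = 1.05 m; q_5 = 1.17 × 1.08 × 1.05 = 1.327 m³/s
w_6 = (7.8 − 4.8)/2 = 1.5 m; q_6 = 1.04 × 0.60 × 1.5 = 0.9360 m³/s
w_7 = (8.4 − 6.1)/2 = 1.15 m; q_7 = 0.62 × 0.30 × 1.15 = 0.2139 m³/s
w_8 = (8.4 − 7.8)/2 = 0.3 m; q_8 = 0.58 × 0.18 × 0.3 = 0.03132 m³/s
Q = Σ qᵢ = 4.937 m³/s

4.94 m³/s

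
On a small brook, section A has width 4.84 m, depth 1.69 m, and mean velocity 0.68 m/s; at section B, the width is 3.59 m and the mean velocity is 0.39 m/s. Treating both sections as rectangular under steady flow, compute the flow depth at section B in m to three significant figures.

3.97 m

Q = A₁V₁ = (4.84×1.69) × 0.68 = 5.562 m³/s
d₂ = Q/(b₂ V₂) = 5.562/(3.59×0.39) = 3.973 m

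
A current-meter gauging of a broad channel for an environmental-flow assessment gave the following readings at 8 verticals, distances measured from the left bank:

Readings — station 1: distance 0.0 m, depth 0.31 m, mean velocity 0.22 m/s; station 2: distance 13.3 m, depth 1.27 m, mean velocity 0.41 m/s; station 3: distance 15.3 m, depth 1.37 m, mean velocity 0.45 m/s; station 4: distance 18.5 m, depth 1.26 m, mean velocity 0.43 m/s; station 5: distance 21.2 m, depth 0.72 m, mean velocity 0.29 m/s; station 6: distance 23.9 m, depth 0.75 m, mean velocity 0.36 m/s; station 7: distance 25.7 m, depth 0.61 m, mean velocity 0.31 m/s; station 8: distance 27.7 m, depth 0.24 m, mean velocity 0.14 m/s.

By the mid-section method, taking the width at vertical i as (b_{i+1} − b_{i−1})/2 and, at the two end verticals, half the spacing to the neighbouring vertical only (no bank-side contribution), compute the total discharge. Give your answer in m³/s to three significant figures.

w_1 = (13.3 − 0.0)/2 = 6.65 m; q_1 = 0.22 × 0.31 × 6.65 = 0.4535 m³/s
w_2 = (15.3 − 0.0)/2 = 7.65 m; q_2 = 0.41 × 1.27 × 7.65 = 3.983 m³/s
w_3 = (18.5 − 13.3)/2 = 2.6 m; q_3 = 0.45 × 1.37 × 2.6 = 1.603 m³/s
w_4 = (21.2 − 15.3)/2 = 2.95 m; q_4 = 0.43 × 1.26 × 2.95 = 1.598 m³/s
w_5 = (23.9 − 18.5)/2 = 2.7 m; q_5 = 0.29 × 0.72 × 2.7 = 0.5638 m³/s
w_6 = (25.7 − 21.2)/2 = 2.25 m; q_6 = 0.36 × 0.75 × 2.25 = 0.6075 m³/s
w_7 = (27.7 − 23.9)/2 = 1.9 m; q_7 = 0.31 × 0.61 × 1.9 = 0.3593 m³/s
w_8 = (27.7 − 25.7)/2 = 1 m; q_8 = 0.14 × 0.24 × 1 = 0.03360 m³/s
Q = Σ qᵢ = 9.202 m³/s

9.20 m³/s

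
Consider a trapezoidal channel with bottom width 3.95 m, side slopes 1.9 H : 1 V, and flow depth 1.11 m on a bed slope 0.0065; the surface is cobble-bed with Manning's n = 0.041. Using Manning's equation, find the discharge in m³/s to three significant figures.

11.1 m³/s

A = (b + z·y)·y = (3.95 + 1.9×1.11)×1.11 = 6.725 m²
P = b + 2y√(1+z²) = 3.95 + 2×1.11×√(1+1.9²) = 8.717 m
R = A/P = 6.725/8.717 = 0.7716 m
Q = (1/n)·A·R^(2/3)·S^(1/2) = (1/0.041) × 6.725 × 0.7716^(2/3) × 0.0065^(1/2) = 11.13 m³/s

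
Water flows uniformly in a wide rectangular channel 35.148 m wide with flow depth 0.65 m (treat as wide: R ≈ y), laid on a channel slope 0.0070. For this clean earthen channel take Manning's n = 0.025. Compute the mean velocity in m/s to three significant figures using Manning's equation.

A = b·y = 35.148 × 0.65 = 22.85 m²
Wide channel: R ≈ y = 0.65 m
Q = (1/n)·A·R^(2/3)·S^(1/2) = (1/0.025) × 22.85 × 0.6500^(2/3) × 0.0070^(1/2) = 57.37 m³/s
V = Q/A = 57.37/22.85 = 2.511 m/s

2.51 m/s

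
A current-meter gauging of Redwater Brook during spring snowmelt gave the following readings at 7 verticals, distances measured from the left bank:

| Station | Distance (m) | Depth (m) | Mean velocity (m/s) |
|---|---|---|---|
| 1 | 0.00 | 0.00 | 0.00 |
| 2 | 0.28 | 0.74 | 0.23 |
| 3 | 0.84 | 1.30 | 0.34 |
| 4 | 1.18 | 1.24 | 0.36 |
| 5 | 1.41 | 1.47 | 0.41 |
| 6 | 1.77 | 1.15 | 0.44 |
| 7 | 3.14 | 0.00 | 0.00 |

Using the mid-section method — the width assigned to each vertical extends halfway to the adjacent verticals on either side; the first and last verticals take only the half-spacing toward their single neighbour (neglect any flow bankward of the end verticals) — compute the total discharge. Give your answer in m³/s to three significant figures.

w_2 = (0.84 − 0.00)/2 = 0.42 m; q_2 = 0.23 × 0.74 × 0.42 = 0.07148 m³/s
w_3 = (1.18 − 0.28)/2 = 0.45 m; q_3 = 0.34 × 1.30 × 0.45 = 0.1989 m³/s
w_4 = (1.41 − 0.84)/2 = 0.285 m; q_4 = 0.36 × 1.24 × 0.285 = 0.1272 m³/s
w_5 = (1.77 − 1.18)/2 = 0.295 m; q_5 = 0.41 × 1.47 × 0.295 = 0.1778 m³/s
w_6 = (3.14 − 1.41)/2 = 0.865 m; q_6 = 0.44 × 1.15 × 0.865 = 0.4377 m³/s
Stations 1, 7 contribute zero (depth or velocity is 0).
Q = Σ qᵢ = 1.013 m³/s

1.01 m³/s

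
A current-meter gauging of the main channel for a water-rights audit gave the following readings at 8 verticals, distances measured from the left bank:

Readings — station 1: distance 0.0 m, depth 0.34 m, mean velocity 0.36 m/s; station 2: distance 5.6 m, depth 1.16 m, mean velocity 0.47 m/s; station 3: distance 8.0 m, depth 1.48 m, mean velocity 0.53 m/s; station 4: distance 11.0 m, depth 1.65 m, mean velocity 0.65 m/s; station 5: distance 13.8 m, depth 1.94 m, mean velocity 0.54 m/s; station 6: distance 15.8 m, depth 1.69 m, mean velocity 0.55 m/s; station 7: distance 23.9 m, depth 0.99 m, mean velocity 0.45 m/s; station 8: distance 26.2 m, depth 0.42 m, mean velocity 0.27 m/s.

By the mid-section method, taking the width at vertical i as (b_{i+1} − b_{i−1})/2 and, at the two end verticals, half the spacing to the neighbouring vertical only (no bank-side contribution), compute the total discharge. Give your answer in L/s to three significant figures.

17400 L/s

w_1 = (5.6 − 0.0)/2 = 2.8 m; q_1 = 0.36 × 0.34 × 2.8 = 0.3427 m³/s
w_2 = (8.0 − 0.0)/2 = 4 m; q_2 = 0.47 × 1.16 × 4 = 2.181 m³/s
w_3 = (11.0 − 5.6)/2 = 2.7 m; q_3 = 0.53 × 1.48 × 2.7 = 2.118 m³/s
w_4 = (13.8 − 8.0)/2 = 2.9 m; q_4 = 0.65 × 1.65 × 2.9 = 3.110 m³/s
w_5 = (15.8 − 11.0)/2 = 2.4 m; q_5 = 0.54 × 1.94 × 2.4 = 2.514 m³/s
w_6 = (23.9 − 13.8)/2 = 5.05 m; q_6 = 0.55 × 1.69 × 5.05 = 4.694 m³/s
w_7 = (26.2 − 15.8)/2 = 5.2 m; q_7 = 0.45 × 0.99 × 5.2 = 2.317 m³/s
w_8 = (26.2 − 23.9)/2 = 1.15 m; q_8 = 0.27 × 0.42 × 1.15 = 0.1304 m³/s
Q = Σ qᵢ = 17.41 m³/s
= 17.41 × 1000 = 17410 L/s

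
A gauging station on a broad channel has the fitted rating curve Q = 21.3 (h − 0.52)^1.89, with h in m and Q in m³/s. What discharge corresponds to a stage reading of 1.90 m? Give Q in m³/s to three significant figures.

39.2 m³/s

Q = 21.3 × (1.90 − 0.52)^1.89 = 21.3 × 1.38^1.89 = 39.15 m³/s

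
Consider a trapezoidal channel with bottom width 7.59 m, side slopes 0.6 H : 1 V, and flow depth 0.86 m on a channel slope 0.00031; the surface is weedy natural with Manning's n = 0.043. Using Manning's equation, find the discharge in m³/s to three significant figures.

2.31 m³/s

A = (b + z·y)·y = (7.59 + 0.6×0.86)×0.86 = 6.971 m²
P = b + 2y√(1+z²) = 7.59 + 2×0.86×√(1+0.6²) = 9.596 m
R = A/P = 6.971/9.596 = 0.7265 m
Q = (1/n)·A·R^(2/3)·S^(1/2) = (1/0.043) × 6.971 × 0.7265^(2/3) × 0.00031^(1/2) = 2.307 m³/s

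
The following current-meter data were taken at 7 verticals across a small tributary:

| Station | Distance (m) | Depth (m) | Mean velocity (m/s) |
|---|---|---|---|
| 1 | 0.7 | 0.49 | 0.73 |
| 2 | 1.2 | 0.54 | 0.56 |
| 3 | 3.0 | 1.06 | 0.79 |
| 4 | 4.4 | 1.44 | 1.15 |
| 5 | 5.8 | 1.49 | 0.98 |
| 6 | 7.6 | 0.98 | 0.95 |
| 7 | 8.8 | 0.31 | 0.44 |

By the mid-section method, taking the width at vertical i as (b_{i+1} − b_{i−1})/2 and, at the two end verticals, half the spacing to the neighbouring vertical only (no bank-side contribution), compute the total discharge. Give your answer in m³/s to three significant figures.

7.91 m³/s

w_1 = (1.2 − 0.7)/2 = 0.25 m; q_1 = 0.73 × 0.49 × 0.25 = 0.08943 m³/s
w_2 = (3.0 − 0.7)/2 = 1.15 m; q_2 = 0.56 × 0.54 × 1.15 = 0.3478 m³/s
w_3 = (4.4 − 1.2)/2 = 1.6 m; q_3 = 0.79 × 1.06 × 1.6 = 1.340 m³/s
w_4 = (5.8 − 3.0)/2 = 1.4 m; q_4 = 1.15 × 1.44 × 1.4 = 2.318 m³/s
w_5 = (7.6 − 4.4)/2 = 1.6 m; q_5 = 0.98 × 1.49 × 1.6 = 2.336 m³/s
w_6 = (8.8 − 5.8)/2 = 1.5 m; q_6 = 0.95 × 0.98 × 1.5 = 1.397 m³/s
w_7 = (8.8 − 7.6)/2 = 0.6 m; q_7 = 0.44 × 0.31 × 0.6 = 0.08184 m³/s
Q = Σ qᵢ = 7.910 m³/s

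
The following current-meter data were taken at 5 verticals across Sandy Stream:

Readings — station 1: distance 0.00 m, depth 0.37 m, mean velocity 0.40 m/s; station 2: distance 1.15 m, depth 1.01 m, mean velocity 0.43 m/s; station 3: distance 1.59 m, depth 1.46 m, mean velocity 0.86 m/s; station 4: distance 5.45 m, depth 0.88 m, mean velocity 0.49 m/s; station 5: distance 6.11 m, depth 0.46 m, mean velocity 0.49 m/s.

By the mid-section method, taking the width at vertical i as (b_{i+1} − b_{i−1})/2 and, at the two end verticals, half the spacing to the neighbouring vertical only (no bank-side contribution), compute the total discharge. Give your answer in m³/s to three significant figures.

w_1 = (1.15 − 0.00)/2 = 0.575 m; q_1 = 0.40 × 0.37 × 0.575 = 0.08510 m³/s
w_2 = (1.59 − 0.00)/2 = 0.795 m; q_2 = 0.43 × 1.01 × 0.795 = 0.3453 m³/s
w_3 = (5.45 − 1.15)/2 = 2.15 m; q_3 = 0.86 × 1.46 × 2.15 = 2.700 m³/s
w_4 = (6.11 − 1.59)/2 = 2.26 m; q_4 = 0.49 × 0.88 × 2.26 = 0.9745 m³/s
w_5 = (6.11 − 5.45)/2 = 0.33 m; q_5 = 0.49 × 0.46 × 0.33 = 0.07438 m³/s
Q = Σ qᵢ = 4.179 m³/s

4.18 m³/s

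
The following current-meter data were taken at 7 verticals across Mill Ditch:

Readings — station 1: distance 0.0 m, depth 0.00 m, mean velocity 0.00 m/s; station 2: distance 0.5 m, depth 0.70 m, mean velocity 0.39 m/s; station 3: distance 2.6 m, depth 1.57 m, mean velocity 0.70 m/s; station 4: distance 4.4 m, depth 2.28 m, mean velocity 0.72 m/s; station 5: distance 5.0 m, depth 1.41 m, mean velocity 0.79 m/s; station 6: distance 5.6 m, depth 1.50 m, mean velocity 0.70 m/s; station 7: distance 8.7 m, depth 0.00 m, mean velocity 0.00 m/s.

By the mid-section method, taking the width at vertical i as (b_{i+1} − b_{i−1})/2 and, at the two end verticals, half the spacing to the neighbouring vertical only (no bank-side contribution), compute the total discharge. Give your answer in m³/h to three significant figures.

25500 m³/h

w_2 = (2.6 − 0.0)/2 = 1.3 m; q_2 = 0.39 × 0.70 × 1.3 = 0.3549 m³/s
w_3 = (4.4 − 0.5)/2 = 1.95 m; q_3 = 0.70 × 1.57 × 1.95 = 2.143 m³/s
w_4 = (5.0 − 2.6)/2 = 1.2 m; q_4 = 0.72 × 2.28 × 1.2 = 1.970 m³/s
w_5 = (5.6 − 4.4)/2 = 0.6 m; q_5 = 0.79 × 1.41 × 0.6 = 0.6683 m³/s
w_6 = (8.7 − 5.0)/2 = 1.85 m; q_6 = 0.70 × 1.50 × 1.85 = 1.943 m³/s
Stations 1, 7 contribute zero (depth or velocity is 0).
Q = Σ qᵢ = 7.079 m³/s
= 7.079 × 3600 = 25480 m³/h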